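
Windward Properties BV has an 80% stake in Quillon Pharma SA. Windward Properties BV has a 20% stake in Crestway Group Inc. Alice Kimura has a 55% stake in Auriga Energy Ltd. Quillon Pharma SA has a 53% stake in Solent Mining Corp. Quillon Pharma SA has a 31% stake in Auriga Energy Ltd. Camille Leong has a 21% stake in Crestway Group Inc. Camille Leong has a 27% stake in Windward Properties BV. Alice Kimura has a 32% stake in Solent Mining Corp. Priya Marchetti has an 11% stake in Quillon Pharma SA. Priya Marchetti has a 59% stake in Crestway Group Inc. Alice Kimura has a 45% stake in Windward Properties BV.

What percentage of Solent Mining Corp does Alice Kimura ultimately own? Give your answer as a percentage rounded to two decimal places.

Alice reaches Solent along 2 paths.
Direct stake: 32% = 32%.
Via Windward → Quillon: 45% × 80% × 53% = 19.08%.
Total: 32% + 19.08% = 51.08%.

51.08%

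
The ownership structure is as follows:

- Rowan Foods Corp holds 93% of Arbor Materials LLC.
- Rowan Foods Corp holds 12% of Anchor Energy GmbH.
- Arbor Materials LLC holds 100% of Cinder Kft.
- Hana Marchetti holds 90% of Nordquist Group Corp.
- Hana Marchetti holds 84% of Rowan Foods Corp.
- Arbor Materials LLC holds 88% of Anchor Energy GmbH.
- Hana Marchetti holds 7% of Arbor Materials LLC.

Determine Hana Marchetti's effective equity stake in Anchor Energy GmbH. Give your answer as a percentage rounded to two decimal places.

Hana reaches Anchor along 3 paths.
Via Rowan: 84% × 12% = 10.08%.
Via Rowan → Arbor: 84% × 93% × 88% = 68.7456%.
Via Arbor: 7% × 88% = 6.16%.
Total: 10.08% + 68.7456% + 6.16% = 84.9856%.
Rounded: 84.99%.

84.99%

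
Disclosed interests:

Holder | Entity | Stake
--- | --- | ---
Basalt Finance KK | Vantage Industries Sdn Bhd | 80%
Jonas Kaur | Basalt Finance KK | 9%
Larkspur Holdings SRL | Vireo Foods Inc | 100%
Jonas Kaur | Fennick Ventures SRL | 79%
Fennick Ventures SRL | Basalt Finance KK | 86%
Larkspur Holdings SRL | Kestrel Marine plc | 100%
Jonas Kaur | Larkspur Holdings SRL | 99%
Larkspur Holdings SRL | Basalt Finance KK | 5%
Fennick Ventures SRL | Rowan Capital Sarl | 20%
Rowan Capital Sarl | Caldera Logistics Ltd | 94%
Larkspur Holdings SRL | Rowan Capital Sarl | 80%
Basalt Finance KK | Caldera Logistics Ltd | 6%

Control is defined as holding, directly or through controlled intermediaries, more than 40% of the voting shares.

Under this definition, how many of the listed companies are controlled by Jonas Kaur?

Jonas holds 99% of Larkspur, so Jonas controls Larkspur.
Jonas holds 79% of Fennick, so Jonas controls Fennick.
Jonas and Fennick and Larkspur together hold 9% + 86% + 5% = 100% of Basalt, so Jonas controls Basalt.
Fennick and Larkspur together hold 20% + 80% = 100% of Rowan, so Jonas controls Rowan.
Larkspur holds 100% of Vireo, so Jonas controls Vireo.
Basalt holds 80% of Vantage, so Jonas controls Vantage.
Larkspur holds 100% of Kestrel, so Jonas controls Kestrel.
Basalt and Rowan together hold 6% + 94% = 100% of Caldera, so Jonas controls Caldera.
Jonas controls 8 companies.

8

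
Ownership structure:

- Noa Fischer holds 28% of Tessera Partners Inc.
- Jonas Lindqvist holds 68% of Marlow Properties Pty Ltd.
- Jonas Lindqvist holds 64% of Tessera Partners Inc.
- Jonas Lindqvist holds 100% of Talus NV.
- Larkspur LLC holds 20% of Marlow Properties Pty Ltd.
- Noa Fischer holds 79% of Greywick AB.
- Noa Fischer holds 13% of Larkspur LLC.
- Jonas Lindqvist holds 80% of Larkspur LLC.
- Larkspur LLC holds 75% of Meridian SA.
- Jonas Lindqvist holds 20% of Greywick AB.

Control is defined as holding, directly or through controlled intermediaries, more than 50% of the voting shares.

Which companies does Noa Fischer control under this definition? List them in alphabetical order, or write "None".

Greywick AB

Noa holds 79% of Greywick, so Noa controls Greywick.
No other company's threshold is met.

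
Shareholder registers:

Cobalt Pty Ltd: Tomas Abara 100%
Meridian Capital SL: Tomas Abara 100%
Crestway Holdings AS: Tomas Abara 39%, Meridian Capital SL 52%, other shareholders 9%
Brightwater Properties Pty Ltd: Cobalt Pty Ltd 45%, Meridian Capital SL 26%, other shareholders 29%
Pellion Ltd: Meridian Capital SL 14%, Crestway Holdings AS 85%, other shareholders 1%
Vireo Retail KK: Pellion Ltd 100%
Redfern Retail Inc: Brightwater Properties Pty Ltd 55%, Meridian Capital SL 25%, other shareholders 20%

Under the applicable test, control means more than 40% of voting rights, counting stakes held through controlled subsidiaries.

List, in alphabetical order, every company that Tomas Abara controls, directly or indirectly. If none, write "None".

Brightwater Properties Pty Ltd, Cobalt Pty Ltd, Crestway Holdings AS, Meridian Capital SL, Pellion Ltd, Redfern Retail Inc, Vireo Retail KK

Tomas holds 100% of Cobalt, so Tomas controls Cobalt.
Tomas holds 100% of Meridian, so Tomas controls Meridian.
Tomas and Meridian together hold 39% + 52% = 91% of Crestway, so Tomas controls Crestway.
Cobalt and Meridian together hold 45% + 26% = 71% of Brightwater, so Tomas controls Brightwater.
Meridian and Crestway together hold 14% + 85% = 99% of Pellion, so Tomas controls Pellion.
Pellion holds 100% of Vireo, so Tomas controls Vireo.
Brightwater and Meridian together hold 55% + 25% = 80% of Redfern, so Tomas controls Redfern.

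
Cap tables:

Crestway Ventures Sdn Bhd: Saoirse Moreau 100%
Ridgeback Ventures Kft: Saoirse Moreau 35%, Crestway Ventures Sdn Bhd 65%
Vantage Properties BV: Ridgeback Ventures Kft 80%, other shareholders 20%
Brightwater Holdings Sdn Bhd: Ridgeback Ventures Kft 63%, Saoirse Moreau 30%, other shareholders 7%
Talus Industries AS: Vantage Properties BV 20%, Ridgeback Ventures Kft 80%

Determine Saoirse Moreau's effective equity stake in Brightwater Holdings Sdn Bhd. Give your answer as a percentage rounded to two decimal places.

Saoirse reaches Brightwater along 3 paths.
Via Ridgeback: 35% × 63% = 22.05%.
Via Crestway → Ridgeback: 100% × 65% × 63% = 40.95%.
Direct stake: 30% = 30%.
Total: 22.05% + 40.95% + 30% = 93%.
Rounded: 93.00%.

93.00%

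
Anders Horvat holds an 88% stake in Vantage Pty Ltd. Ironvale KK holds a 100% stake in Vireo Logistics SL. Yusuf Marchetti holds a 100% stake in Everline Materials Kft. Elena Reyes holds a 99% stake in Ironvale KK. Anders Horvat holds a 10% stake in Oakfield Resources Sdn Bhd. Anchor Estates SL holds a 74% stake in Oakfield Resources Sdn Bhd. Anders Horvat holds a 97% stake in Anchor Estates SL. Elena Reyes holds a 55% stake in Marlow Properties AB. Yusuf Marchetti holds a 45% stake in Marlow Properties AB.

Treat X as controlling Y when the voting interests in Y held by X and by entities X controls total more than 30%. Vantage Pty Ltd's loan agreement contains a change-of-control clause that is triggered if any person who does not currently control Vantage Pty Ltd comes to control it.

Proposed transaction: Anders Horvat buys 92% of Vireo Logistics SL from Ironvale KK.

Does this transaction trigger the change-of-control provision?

No

The purchase adds only to Anders's holdings (Ironvale's stake shrinks), so Anders is the only person who could newly come to control Vantage.
Anders holds 88% of Vantage, so Anders controls Vantage.
So Anders already controls Vantage before the transaction.
After the purchase, Anders holds 92% of Vireo directly, and Ironvale's stake falls to 8%.
Anders controlled Vantage already, so this is not a new person acquiring control; every other person's position is unchanged or reduced.
No new person acquires control, so the clause is not triggered.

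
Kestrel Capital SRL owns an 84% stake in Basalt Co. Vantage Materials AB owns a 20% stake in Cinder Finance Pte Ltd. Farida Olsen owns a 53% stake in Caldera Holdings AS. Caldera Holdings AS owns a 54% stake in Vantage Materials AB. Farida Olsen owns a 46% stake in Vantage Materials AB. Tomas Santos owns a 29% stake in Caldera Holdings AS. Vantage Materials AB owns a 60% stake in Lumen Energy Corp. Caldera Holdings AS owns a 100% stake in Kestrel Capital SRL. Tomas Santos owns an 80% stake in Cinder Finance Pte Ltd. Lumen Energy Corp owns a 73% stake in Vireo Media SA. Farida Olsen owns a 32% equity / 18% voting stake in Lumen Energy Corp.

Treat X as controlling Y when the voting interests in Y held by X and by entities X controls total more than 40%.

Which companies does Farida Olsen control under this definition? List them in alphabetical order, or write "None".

Basalt Co, Caldera Holdings AS, Kestrel Capital SRL, Lumen Energy Corp, Vantage Materials AB, Vireo Media SA

Farida holds 53% of Caldera, so Farida controls Caldera.
Caldera and Farida together hold 54% + 46% = 100% of Vantage, so Farida controls Vantage.
Farida and Vantage together hold 18% + 60% = 78% of Lumen, so Farida controls Lumen.
Caldera holds 100% of Kestrel, so Farida controls Kestrel.
Lumen holds 73% of Vireo, so Farida controls Vireo.
Kestrel holds 84% of Basalt, so Farida controls Basalt.
No other company's threshold is met.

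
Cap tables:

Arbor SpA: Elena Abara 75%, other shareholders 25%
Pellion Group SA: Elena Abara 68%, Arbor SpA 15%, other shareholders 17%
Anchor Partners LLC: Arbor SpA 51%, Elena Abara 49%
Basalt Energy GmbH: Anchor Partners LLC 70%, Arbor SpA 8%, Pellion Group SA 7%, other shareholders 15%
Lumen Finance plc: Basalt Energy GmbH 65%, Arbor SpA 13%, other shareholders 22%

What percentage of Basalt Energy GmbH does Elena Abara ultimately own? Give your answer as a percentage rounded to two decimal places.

72.62%

Elena reaches Basalt along 5 paths.
Via Arbor → Anchor: 75% × 51% × 70% = 26.775%.
Via Anchor: 49% × 70% = 34.3%.
Via Arbor: 75% × 8% = 6%.
Via Pellion: 68% × 7% = 4.76%.
Via Arbor → Pellion: 75% × 15% × 7% = 0.7875%.
Total: 26.775% + 34.3% + 6% + 4.76% + 0.7875% = 72.6225%.
Rounded: 72.62%.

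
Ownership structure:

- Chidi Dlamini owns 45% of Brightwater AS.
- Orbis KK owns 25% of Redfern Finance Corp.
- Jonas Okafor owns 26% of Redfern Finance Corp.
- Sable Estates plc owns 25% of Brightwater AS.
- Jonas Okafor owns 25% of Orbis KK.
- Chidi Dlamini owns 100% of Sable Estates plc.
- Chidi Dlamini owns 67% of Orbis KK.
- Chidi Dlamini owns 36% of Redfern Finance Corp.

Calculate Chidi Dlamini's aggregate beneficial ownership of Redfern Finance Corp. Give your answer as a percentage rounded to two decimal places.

52.75%

Chidi reaches Redfern along 2 paths.
Via Orbis: 67% × 25% = 16.75%.
Direct stake: 36% = 36%.
Total: 16.75% + 36% = 52.75%.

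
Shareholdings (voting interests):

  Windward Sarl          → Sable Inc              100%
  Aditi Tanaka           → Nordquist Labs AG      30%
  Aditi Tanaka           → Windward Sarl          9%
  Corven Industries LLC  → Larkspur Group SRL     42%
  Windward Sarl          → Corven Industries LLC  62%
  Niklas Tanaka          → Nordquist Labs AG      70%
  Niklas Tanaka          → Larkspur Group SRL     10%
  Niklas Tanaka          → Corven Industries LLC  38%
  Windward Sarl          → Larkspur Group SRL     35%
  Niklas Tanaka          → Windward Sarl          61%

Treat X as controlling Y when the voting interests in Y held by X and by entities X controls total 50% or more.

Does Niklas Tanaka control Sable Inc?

Niklas holds 61% of Windward, so Niklas controls Windward.
Windward holds 100% of Sable, so Niklas controls Sable.

Yes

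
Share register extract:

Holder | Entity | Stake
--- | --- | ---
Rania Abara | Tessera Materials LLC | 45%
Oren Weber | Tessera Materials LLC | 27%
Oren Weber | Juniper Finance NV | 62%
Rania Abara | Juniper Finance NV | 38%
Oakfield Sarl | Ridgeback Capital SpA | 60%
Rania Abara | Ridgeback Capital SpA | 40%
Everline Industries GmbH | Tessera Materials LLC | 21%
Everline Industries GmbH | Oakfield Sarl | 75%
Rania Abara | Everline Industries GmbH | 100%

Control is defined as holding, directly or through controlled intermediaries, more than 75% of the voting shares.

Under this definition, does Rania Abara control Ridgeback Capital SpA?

Rania holds 100% of Everline, so Rania controls Everline.
In Ridgeback, Rania's side holds only 40%, not > 75%.
So Rania does not control Ridgeback.

No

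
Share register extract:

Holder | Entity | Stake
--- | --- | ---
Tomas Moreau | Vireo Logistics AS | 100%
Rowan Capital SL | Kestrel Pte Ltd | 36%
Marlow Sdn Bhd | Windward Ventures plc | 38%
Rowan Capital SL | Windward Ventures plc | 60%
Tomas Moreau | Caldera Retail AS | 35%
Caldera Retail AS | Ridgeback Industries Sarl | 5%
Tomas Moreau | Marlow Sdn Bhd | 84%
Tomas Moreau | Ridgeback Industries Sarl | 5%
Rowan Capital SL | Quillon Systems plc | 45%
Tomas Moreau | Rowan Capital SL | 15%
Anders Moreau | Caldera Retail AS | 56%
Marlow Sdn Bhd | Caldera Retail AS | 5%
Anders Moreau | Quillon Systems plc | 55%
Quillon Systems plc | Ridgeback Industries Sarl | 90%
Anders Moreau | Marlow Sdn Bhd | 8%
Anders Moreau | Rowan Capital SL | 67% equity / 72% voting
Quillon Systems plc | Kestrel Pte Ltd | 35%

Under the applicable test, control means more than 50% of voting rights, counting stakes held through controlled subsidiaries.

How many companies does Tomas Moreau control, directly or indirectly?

Tomas holds 84% of Marlow, so Tomas controls Marlow.
Tomas holds 100% of Vireo, so Tomas controls Vireo.
No other company's threshold is met.
Tomas controls 2 companies.

2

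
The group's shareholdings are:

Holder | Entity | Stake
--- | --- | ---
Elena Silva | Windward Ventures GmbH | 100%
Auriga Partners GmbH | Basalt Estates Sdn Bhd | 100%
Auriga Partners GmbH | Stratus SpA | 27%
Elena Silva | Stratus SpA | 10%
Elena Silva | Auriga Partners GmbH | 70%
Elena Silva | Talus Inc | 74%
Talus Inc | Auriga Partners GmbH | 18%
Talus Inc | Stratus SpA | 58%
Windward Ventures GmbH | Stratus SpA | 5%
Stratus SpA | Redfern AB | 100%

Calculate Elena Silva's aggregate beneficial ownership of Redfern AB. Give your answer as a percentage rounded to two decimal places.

Elena reaches Redfern along 5 paths.
Via Auriga → Stratus: 70% × 27% × 100% = 18.9%.
Via Talus → Auriga → Stratus: 74% × 18% × 27% × 100% = 3.5964%.
Via Talus → Stratus: 74% × 58% × 100% = 42.92%.
Via Windward → Stratus: 100% × 5% × 100% = 5%.
Via Stratus: 10% × 100% = 10%.
Total: 18.9% + 3.5964% + 42.92% + 5% + 10% = 80.4164%.
Rounded: 80.42%.

80.42%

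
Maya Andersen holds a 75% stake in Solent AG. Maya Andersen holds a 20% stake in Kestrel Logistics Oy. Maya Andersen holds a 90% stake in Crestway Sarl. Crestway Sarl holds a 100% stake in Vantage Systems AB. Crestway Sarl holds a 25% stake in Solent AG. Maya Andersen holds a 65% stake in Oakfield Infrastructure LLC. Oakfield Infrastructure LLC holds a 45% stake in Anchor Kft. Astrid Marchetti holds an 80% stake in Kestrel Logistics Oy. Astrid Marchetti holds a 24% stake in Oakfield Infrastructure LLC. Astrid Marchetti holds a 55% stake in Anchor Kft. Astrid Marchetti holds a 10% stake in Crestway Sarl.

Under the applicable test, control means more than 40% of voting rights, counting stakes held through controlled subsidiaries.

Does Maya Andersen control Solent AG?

Yes

Maya holds 90% of Crestway, so Maya controls Crestway.
Crestway and Maya together hold 25% + 75% = 100% of Solent, so Maya controls Solent.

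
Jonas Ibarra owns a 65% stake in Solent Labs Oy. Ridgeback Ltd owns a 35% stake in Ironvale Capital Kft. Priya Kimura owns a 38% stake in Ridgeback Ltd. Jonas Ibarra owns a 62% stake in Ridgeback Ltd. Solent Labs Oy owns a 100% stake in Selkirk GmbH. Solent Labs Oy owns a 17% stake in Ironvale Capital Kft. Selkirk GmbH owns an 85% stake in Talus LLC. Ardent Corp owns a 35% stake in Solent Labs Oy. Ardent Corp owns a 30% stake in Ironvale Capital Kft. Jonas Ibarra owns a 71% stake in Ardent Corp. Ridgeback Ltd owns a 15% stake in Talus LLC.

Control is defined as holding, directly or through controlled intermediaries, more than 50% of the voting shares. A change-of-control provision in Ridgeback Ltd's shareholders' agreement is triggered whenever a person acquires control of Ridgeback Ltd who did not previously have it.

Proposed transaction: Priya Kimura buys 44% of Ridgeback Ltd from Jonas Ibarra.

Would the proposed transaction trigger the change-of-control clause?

The purchase adds only to Priya's holdings (Jonas's stake shrinks), so Priya is the only person who could newly come to control Ridgeback.
Priya's largest direct stake is 38% in Ridgeback, which does not meet the threshold, so Priya controls no company.
In Ridgeback, Priya's side holds only 38%, not > 50%.
So before the transaction, Priya does not control Ridgeback.
After the purchase, Priya's direct stake in Ridgeback rises to 38% + 44% = 82%, and Jonas's stake falls to 18%.
Priya holds 82% of Ridgeback, so Priya controls Ridgeback.
Priya did not control Ridgeback before and does after, so the clause is triggered.

Yes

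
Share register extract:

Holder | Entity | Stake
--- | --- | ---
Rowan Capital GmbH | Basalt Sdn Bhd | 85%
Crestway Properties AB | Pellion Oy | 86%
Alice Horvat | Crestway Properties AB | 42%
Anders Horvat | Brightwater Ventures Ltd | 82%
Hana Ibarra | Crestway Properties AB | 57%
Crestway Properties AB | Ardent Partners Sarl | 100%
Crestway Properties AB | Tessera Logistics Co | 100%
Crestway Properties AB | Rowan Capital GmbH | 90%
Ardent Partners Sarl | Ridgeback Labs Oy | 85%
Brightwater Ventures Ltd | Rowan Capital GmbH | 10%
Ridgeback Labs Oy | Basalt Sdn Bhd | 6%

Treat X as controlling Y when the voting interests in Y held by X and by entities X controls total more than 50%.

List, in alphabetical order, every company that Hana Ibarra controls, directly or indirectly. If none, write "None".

Ardent Partners Sarl, Basalt Sdn Bhd, Crestway Properties AB, Pellion Oy, Ridgeback Labs Oy, Rowan Capital GmbH, Tessera Logistics Co

Hana holds 57% of Crestway, so Hana controls Crestway.
Crestway holds 90% of Rowan, so Hana controls Rowan.
Crestway holds 100% of Ardent, so Hana controls Ardent.
Ardent holds 85% of Ridgeback, so Hana controls Ridgeback.
Crestway holds 100% of Tessera, so Hana controls Tessera.
Crestway holds 86% of Pellion, so Hana controls Pellion.
Ridgeback and Rowan together hold 6% + 85% = 91% of Basalt, so Hana controls Basalt.
No other company's threshold is met.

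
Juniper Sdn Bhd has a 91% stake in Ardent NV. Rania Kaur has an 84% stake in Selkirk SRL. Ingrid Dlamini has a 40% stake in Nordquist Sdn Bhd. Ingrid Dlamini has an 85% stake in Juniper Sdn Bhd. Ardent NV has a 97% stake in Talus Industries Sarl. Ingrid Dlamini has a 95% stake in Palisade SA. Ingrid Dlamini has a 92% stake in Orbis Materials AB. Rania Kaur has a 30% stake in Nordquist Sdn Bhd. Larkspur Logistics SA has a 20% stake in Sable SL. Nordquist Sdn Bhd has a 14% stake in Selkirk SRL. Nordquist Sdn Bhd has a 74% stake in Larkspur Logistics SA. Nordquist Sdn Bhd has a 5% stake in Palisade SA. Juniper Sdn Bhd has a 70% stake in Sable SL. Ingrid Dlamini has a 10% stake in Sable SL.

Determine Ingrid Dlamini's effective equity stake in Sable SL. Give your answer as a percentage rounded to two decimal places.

75.42%

Ingrid reaches Sable along 3 paths.
Via Nordquist → Larkspur: 40% × 74% × 20% = 5.92%.
Direct stake: 10% = 10%.
Via Juniper: 85% × 70% = 59.5%.
Total: 5.92% + 10% + 59.5% = 75.42%.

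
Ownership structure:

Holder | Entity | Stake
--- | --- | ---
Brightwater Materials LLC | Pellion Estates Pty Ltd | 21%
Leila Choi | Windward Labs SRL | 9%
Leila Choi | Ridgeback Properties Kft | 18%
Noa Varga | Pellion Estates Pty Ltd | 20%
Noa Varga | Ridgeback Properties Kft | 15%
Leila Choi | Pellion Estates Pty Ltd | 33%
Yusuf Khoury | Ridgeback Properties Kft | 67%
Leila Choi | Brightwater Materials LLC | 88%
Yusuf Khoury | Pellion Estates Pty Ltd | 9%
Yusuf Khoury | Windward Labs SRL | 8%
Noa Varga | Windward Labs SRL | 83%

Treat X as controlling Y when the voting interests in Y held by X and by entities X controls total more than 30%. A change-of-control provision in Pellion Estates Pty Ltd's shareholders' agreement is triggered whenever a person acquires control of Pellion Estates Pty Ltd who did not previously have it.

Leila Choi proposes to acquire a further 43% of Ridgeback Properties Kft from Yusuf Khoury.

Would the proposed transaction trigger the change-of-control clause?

No

The purchase adds only to Leila's holdings (Yusuf's stake shrinks), so Leila is the only person who could newly come to control Pellion.
Leila holds 88% of Brightwater, so Leila controls Brightwater.
Brightwater and Leila together hold 21% + 33% = 54% of Pellion, so Leila controls Pellion.
So Leila already controls Pellion before the transaction.
After the purchase, Leila's direct stake in Ridgeback rises to 18% + 43% = 61%, and Yusuf's stake falls to 24%.
Leila controlled Pellion already, so this is not a new person acquiring control; every other person's position is unchanged or reduced.
No new person acquires control, so the clause is not triggered.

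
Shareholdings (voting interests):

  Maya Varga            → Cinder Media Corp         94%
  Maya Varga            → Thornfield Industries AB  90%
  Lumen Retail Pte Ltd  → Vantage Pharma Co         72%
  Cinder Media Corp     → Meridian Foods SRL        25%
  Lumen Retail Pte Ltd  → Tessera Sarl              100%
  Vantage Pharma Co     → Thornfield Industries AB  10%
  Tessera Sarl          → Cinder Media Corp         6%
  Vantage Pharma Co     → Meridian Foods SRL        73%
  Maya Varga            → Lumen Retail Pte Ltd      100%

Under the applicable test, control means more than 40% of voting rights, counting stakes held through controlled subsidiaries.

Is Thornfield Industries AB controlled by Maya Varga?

Maya holds 100% of Lumen, so Maya controls Lumen.
Lumen holds 72% of Vantage, so Maya controls Vantage.
Maya and Vantage together hold 90% + 10% = 100% of Thornfield, so Maya controls Thornfield.

Yes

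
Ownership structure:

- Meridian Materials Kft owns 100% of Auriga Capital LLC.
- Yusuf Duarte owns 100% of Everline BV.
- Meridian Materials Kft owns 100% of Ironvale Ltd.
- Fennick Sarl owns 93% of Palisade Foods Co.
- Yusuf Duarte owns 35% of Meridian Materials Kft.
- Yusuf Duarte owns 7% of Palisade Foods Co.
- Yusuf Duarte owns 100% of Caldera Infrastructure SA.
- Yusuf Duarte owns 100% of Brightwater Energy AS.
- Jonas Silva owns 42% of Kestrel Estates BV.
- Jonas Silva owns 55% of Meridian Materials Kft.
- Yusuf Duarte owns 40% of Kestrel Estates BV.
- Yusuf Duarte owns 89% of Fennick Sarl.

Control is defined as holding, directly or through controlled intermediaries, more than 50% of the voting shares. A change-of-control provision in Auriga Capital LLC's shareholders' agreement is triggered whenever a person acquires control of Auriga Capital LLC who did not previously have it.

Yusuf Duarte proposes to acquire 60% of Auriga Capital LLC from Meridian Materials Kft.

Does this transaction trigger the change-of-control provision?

Yes

The purchase adds only to Yusuf's holdings (Meridian's stake shrinks), so Yusuf is the only person who could newly come to control Auriga.
Yusuf holds 100% of Everline, so Yusuf controls Everline.
Yusuf holds 89% of Fennick, so Yusuf controls Fennick.
Yusuf holds 100% of Caldera, so Yusuf controls Caldera.
Yusuf and Fennick together hold 7% + 93% = 100% of Palisade, so Yusuf controls Palisade.
Yusuf holds 100% of Brightwater, so Yusuf controls Brightwater.
Neither Yusuf nor any entity Yusuf controls holds any voting interest in Auriga.
So before the transaction, Yusuf does not control Auriga.
After the purchase, Yusuf holds 60% of Auriga directly, and Meridian's stake falls to 40%.
Yusuf holds 60% of Auriga, so Yusuf controls Auriga.
Yusuf did not control Auriga before and does after, so the clause is triggered.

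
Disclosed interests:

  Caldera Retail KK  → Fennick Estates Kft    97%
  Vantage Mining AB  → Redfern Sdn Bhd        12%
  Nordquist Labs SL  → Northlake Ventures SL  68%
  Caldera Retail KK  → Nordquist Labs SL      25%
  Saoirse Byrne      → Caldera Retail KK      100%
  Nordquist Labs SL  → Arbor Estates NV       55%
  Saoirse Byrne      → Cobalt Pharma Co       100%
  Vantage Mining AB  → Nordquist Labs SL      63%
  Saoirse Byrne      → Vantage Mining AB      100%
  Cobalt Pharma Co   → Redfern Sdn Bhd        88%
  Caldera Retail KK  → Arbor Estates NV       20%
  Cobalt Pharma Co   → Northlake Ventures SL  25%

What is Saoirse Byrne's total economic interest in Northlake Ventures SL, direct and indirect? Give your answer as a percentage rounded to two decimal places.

Saoirse reaches Northlake along 3 paths.
Via Cobalt: 100% × 25% = 25%.
Via Vantage → Nordquist: 100% × 63% × 68% = 42.84%.
Via Caldera → Nordquist: 100% × 25% × 68% = 17%.
Total: 25% + 42.84% + 17% = 84.84%.

84.84%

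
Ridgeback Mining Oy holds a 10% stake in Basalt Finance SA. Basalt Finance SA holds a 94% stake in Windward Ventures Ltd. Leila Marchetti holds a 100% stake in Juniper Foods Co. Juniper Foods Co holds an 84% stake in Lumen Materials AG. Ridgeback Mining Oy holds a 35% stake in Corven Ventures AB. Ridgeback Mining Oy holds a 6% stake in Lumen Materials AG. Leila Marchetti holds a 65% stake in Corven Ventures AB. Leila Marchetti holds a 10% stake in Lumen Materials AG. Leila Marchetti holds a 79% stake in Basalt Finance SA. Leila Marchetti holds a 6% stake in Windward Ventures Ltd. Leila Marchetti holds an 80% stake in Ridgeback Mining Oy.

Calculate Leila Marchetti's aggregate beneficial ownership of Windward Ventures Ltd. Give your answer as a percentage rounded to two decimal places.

87.78%

Leila reaches Windward along 3 paths.
Via Ridgeback → Basalt: 80% × 10% × 94% = 7.52%.
Via Basalt: 79% × 94% = 74.26%.
Direct stake: 6% = 6%.
Total: 7.52% + 74.26% + 6% = 87.78%.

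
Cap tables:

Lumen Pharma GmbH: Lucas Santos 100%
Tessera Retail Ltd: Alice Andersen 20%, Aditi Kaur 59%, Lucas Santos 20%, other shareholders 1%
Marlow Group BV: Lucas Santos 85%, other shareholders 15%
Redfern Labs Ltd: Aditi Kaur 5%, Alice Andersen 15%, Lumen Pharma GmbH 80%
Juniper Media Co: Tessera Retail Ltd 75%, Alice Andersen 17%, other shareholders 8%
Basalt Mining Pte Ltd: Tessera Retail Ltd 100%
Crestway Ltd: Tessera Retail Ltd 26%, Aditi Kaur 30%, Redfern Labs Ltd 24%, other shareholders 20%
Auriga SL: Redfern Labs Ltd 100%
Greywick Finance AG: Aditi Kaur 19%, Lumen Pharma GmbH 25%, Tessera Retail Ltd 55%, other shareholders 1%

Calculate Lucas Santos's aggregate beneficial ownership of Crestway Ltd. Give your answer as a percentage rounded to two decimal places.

Lucas reaches Crestway along 2 paths.
Via Tessera: 20% × 26% = 5.2%.
Via Lumen → Redfern: 100% × 80% × 24% = 19.2%.
Total: 5.2% + 19.2% = 24.4%.
Rounded: 24.40%.

24.40%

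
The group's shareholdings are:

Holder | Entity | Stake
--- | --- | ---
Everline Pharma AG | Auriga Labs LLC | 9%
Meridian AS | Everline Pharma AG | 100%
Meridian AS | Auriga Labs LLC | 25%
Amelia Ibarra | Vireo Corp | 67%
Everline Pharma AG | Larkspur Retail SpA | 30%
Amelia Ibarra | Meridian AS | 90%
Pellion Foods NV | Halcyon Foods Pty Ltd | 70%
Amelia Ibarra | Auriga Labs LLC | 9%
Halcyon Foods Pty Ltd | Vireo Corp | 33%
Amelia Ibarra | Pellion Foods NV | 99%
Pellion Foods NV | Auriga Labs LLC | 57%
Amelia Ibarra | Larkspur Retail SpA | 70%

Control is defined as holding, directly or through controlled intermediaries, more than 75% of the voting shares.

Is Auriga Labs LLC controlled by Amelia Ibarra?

Amelia holds 90% of Meridian, so Amelia controls Meridian.
Amelia holds 99% of Pellion, so Amelia controls Pellion.
Meridian holds 100% of Everline, so Amelia controls Everline.
Amelia and Pellion and Meridian and Everline together hold 9% + 57% + 25% + 9% = 100% of Auriga, so Amelia controls Auriga.

Yes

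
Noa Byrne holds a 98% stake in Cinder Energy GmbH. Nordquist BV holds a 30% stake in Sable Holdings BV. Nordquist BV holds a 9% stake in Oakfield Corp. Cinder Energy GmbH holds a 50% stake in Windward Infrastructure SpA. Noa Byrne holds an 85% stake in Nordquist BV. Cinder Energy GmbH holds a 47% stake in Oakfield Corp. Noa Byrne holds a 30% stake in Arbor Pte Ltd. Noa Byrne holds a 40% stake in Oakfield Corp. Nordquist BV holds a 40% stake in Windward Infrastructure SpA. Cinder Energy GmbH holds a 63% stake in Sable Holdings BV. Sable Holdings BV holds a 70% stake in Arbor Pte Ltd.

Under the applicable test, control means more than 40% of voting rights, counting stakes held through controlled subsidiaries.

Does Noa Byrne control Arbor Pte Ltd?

Yes

Noa holds 85% of Nordquist, so Noa controls Nordquist.
Noa holds 98% of Cinder, so Noa controls Cinder.
Nordquist and Cinder together hold 30% + 63% = 93% of Sable, so Noa controls Sable.
Noa and Sable together hold 30% + 70% = 100% of Arbor, so Noa controls Arbor.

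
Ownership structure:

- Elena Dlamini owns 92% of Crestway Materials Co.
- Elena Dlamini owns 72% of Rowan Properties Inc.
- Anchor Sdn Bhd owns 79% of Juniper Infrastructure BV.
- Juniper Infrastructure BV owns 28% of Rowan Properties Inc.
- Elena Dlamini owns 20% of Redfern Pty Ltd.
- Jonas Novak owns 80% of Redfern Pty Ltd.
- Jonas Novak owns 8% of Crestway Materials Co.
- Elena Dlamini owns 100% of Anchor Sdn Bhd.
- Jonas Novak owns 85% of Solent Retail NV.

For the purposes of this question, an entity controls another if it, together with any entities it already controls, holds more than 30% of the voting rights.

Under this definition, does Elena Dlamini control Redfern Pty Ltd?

No

Elena holds 92% of Crestway, so Elena controls Crestway.
Elena holds 100% of Anchor, so Elena controls Anchor.
Anchor holds 79% of Juniper, so Elena controls Juniper.
Elena and Juniper together hold 72% + 28% = 100% of Rowan, so Elena controls Rowan.
In Redfern, Elena's side holds only 20%, not > 30%.
So Elena does not control Redfern.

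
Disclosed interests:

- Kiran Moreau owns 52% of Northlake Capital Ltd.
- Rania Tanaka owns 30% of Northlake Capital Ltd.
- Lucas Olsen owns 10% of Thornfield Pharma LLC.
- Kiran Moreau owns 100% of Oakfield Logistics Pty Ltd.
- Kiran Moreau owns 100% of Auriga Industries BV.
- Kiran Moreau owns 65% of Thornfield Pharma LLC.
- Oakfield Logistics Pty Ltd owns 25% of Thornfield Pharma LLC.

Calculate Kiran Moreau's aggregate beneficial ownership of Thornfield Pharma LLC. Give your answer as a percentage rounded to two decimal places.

90.00%

Kiran reaches Thornfield along 2 paths.
Direct stake: 65% = 65%.
Via Oakfield: 100% × 25% = 25%.
Total: 65% + 25% = 90%.
Rounded: 90.00%.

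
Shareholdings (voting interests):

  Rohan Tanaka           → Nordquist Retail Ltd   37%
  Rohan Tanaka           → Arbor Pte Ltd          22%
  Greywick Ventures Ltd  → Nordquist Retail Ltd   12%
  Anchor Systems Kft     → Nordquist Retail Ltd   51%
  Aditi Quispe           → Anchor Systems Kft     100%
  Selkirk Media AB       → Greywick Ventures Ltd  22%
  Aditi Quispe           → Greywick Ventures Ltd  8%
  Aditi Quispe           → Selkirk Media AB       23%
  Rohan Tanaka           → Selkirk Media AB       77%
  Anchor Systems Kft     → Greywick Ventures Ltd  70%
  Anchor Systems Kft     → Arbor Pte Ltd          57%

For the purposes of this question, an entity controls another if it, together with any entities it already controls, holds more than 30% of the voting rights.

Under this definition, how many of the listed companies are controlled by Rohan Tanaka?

2

Rohan holds 77% of Selkirk, so Rohan controls Selkirk.
Rohan holds 37% of Nordquist, so Rohan controls Nordquist.
No other company's threshold is met.
Rohan controls 2 companies.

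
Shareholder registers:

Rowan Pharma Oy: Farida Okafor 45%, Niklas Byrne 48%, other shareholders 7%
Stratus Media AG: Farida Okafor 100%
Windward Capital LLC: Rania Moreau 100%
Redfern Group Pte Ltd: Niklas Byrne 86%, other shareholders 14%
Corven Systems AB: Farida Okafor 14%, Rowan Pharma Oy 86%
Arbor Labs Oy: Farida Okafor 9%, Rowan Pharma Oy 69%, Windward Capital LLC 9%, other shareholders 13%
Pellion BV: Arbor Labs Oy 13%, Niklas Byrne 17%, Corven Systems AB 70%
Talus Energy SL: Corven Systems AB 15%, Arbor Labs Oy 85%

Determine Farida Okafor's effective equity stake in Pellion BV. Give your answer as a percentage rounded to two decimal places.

Farida reaches Pellion along 4 paths.
Via Arbor: 9% × 13% = 1.17%.
Via Rowan → Arbor: 45% × 69% × 13% = 4.0365%.
Via Corven: 14% × 70% = 9.8%.
Via Rowan → Corven: 45% × 86% × 70% = 27.09%.
Total: 1.17% + 4.0365% + 9.8% + 27.09% = 42.0965%.
Rounded: 42.10%.

42.10%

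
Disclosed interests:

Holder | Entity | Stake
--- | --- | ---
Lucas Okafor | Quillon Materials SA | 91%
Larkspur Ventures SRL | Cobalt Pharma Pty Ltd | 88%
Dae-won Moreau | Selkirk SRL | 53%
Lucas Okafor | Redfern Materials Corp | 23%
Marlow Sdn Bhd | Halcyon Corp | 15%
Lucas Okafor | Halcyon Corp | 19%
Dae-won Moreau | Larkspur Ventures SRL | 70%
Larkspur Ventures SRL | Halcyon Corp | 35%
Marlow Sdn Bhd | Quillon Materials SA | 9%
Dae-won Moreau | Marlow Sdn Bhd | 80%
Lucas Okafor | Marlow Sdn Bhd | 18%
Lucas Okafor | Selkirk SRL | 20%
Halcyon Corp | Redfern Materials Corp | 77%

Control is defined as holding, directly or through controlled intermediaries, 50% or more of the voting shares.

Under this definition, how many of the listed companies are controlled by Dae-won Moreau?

Dae-won holds 80% of Marlow, so Dae-won controls Marlow.
Dae-won holds 70% of Larkspur, so Dae-won controls Larkspur.
Marlow and Larkspur together hold 15% + 35% = 50% of Halcyon, so Dae-won controls Halcyon.
Dae-won holds 53% of Selkirk, so Dae-won controls Selkirk.
Larkspur holds 88% of Cobalt, so Dae-won controls Cobalt.
Halcyon holds 77% of Redfern, so Dae-won controls Redfern.
No other company's threshold is met.
Dae-won controls 6 companies.

6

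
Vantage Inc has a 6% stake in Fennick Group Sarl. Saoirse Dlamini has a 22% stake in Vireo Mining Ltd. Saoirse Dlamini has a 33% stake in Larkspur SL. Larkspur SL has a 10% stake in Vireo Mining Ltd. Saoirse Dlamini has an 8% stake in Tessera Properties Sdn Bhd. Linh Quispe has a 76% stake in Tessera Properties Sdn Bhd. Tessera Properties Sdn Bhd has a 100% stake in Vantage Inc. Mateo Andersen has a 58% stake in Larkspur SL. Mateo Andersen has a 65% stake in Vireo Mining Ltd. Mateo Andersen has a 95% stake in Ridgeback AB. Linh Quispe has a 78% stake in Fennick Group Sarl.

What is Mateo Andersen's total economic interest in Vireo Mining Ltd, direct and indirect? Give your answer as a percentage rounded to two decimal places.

Mateo reaches Vireo along 2 paths.
Via Larkspur: 58% × 10% = 5.8%.
Direct stake: 65% = 65%.
Total: 5.8% + 65% = 70.8%.
Rounded: 70.80%.

70.80%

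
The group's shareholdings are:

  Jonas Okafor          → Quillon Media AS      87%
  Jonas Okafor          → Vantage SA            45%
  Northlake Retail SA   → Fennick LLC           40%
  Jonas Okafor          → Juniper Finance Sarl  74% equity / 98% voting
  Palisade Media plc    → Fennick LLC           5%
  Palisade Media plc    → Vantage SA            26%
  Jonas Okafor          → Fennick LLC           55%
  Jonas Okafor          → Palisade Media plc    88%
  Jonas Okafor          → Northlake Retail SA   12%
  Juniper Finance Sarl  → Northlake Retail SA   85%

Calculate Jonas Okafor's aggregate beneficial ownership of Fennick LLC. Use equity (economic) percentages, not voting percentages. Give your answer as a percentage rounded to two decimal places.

Jonas reaches Fennick along 4 paths.
Via Northlake: 12% × 40% = 4.8%.
Via Juniper → Northlake: 74% × 85% × 40% = 25.16%.
Via Palisade: 88% × 5% = 4.4%.
Direct stake: 55% = 55%.
Total: 4.8% + 25.16% + 4.4% + 55% = 89.36%.

89.36%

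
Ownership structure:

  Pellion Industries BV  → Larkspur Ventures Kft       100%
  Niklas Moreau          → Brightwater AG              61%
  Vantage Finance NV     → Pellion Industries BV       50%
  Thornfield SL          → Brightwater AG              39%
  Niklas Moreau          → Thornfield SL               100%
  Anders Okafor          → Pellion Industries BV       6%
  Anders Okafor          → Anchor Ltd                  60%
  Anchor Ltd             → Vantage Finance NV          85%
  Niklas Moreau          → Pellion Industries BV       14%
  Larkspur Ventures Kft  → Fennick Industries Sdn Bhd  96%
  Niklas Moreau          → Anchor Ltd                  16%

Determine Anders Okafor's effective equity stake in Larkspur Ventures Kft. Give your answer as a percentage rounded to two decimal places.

31.50%

Anders reaches Larkspur along 2 paths.
Via Pellion: 6% × 100% = 6%.
Via Anchor → Vantage → Pellion: 60% × 85% × 50% × 100% = 25.5%.
Total: 6% + 25.5% = 31.5%.
Rounded: 31.50%.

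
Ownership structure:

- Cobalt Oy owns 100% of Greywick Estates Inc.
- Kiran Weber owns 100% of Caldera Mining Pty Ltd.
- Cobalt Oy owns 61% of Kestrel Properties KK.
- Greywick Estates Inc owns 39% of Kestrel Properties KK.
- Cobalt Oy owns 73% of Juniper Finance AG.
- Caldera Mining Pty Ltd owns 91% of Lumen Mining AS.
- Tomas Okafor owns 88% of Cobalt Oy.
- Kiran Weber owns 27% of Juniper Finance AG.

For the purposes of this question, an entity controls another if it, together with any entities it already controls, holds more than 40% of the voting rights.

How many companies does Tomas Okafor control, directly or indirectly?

4

Tomas holds 88% of Cobalt, so Tomas controls Cobalt.
Cobalt holds 100% of Greywick, so Tomas controls Greywick.
Cobalt holds 73% of Juniper, so Tomas controls Juniper.
Greywick and Cobalt together hold 39% + 61% = 100% of Kestrel, so Tomas controls Kestrel.
No other company's threshold is met.
Tomas controls 4 companies.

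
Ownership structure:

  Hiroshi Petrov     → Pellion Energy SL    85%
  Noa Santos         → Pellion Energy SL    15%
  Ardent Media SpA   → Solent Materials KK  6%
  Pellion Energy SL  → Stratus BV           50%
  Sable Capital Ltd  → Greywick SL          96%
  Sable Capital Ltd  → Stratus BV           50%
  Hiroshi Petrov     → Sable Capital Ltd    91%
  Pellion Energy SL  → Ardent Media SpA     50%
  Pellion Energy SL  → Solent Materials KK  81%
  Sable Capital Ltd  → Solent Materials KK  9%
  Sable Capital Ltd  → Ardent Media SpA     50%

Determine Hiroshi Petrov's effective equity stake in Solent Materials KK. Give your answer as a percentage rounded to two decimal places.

Hiroshi reaches Solent along 4 paths.
Via Pellion: 85% × 81% = 68.85%.
Via Sable: 91% × 9% = 8.19%.
Via Pellion → Ardent: 85% × 50% × 6% = 2.55%.
Via Sable → Ardent: 91% × 50% × 6% = 2.73%.
Total: 68.85% + 8.19% + 2.55% + 2.73% = 82.32%.

82.32%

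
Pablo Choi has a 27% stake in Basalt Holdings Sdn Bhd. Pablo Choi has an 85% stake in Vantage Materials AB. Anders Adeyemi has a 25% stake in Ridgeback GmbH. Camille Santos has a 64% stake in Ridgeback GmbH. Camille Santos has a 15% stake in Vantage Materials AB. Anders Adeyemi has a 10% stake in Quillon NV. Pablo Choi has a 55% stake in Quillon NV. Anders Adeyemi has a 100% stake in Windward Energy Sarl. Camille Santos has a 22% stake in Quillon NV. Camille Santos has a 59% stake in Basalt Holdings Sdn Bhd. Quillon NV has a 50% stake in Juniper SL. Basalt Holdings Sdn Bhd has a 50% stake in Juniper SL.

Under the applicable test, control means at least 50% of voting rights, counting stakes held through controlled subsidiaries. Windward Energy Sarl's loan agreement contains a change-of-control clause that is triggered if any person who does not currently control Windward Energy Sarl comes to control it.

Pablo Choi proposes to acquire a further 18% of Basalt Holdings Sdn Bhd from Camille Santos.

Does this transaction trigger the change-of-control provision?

The purchase adds only to Pablo's holdings (Camille's stake shrinks), so Pablo is the only person who could newly come to control Windward.
Pablo holds 55% of Quillon, so Pablo controls Quillon.
Quillon holds 50% of Juniper, so Pablo controls Juniper.
Pablo holds 85% of Vantage, so Pablo controls Vantage.
Neither Pablo nor any entity Pablo controls holds any voting interest in Windward.
So before the transaction, Pablo does not control Windward.
After the purchase, Pablo's direct stake in Basalt rises to 27% + 18% = 45%, and Camille's stake falls to 41%.
Pablo's side now holds 45% of Basalt, not ≥ 50%, so Pablo still does not control Basalt.
After the transaction, neither Pablo nor any entity Pablo controls holds a voting interest in Windward, so Pablo still does not control it.
No new person acquires control, so the clause is not triggered.

No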